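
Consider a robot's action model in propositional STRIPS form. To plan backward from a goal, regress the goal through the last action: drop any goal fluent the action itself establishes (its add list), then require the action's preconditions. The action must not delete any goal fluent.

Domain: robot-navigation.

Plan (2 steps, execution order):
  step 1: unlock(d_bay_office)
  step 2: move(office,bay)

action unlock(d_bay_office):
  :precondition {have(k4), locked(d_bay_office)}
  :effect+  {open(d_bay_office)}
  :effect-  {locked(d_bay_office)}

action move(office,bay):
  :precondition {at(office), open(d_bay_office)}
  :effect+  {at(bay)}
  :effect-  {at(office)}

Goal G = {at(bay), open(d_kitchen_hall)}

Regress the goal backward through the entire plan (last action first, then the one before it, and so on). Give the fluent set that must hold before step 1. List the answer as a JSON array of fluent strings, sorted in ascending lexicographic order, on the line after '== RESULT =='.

Regress step by step:
  through step 2 (move(office,bay)): drop {at(bay)}, keep {open(d_kitchen_hall)}, require {at(office), open(d_bay_office)}
    → {at(office), open(d_bay_office), open(d_kitchen_hall)}
  through step 1 (unlock(d_bay_office)): drop {open(d_bay_office)}, keep {at(office), open(d_kitchen_hall)}, require {have(k4), locked(d_bay_office)}
    → {at(office), have(k4), locked(d_bay_office), open(d_kitchen_hall)}

== RESULT ==
["at(office)", "have(k4)", "locked(d_bay_office)", "open(d_kitchen_hall)"]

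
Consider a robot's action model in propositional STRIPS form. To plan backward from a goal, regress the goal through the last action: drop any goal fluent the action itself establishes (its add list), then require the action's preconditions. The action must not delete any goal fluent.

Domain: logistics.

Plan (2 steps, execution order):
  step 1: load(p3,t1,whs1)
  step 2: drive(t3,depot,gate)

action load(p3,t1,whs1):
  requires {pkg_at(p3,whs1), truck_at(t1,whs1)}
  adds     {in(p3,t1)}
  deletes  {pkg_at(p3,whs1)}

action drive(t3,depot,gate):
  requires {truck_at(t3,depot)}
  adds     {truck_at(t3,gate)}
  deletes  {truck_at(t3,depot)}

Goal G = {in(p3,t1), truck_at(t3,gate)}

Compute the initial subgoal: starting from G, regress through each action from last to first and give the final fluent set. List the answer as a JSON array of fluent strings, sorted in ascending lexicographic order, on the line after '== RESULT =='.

Work backward from the goal:
  through step 2 (drive(t3,depot,gate)): drop {truck_at(t3,gate)}, keep {in(p3,t1)}, require {truck_at(t3,depot)}
    → {in(p3,t1), truck_at(t3,depot)}
  through step 1 (load(p3,t1,whs1)): drop {in(p3,t1)}, keep {truck_at(t3,depot)}, require {pkg_at(p3,whs1), truck_at(t1,whs1)}
    → {pkg_at(p3,whs1), truck_at(t1,whs1), truck_at(t3,depot)}

== RESULT ==
["pkg_at(p3,whs1)", "truck_at(t1,whs1)", "truck_at(t3,depot)"]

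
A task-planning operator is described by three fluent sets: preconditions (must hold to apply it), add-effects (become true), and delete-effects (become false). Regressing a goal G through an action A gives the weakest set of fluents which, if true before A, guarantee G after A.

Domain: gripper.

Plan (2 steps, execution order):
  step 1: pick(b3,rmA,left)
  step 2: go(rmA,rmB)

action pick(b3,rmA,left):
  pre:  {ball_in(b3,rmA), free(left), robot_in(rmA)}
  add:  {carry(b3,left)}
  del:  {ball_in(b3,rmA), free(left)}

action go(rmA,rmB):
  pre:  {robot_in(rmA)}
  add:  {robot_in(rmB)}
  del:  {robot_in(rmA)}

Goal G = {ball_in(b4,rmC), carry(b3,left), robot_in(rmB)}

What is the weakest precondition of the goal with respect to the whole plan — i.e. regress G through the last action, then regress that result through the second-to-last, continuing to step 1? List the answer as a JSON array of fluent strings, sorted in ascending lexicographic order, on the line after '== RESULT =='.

Regress step by step:
  through step 2 (go(rmA,rmB)): drop {robot_in(rmB)}, keep {ball_in(b4,rmC), carry(b3,left)}, require {robot_in(rmA)}
    → {ball_in(b4,rmC), carry(b3,left), robot_in(rmA)}
  through step 1 (pick(b3,rmA,left)): drop {carry(b3,left)}, keep {ball_in(b4,rmC), robot_in(rmA)}, require {ball_in(b3,rmA), free(left), robot_in(rmA)}
    → {ball_in(b3,rmA), ball_in(b4,rmC), free(left), robot_in(rmA)}

== RESULT ==
["ball_in(b3,rmA)", "ball_in(b4,rmC)", "free(left)", "robot_in(rmA)"]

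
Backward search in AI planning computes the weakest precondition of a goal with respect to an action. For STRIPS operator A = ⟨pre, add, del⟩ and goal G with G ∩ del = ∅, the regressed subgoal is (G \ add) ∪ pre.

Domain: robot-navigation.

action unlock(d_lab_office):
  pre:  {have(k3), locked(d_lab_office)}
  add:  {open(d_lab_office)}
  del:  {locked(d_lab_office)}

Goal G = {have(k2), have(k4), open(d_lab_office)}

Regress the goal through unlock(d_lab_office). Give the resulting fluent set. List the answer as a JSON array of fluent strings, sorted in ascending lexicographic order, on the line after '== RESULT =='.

Regress:
  G ∩ del = {}  (empty — regression defined)
  G \ add = {have(k2), have(k4), open(d_lab_office)} \ {open(d_lab_office)} = {have(k2), have(k4)}
  ∪ pre   = {have(k2), have(k4)} ∪ {have(k3), locked(d_lab_office)}
          = {have(k2), have(k3), have(k4), locked(d_lab_office)}

== RESULT ==
["have(k2)", "have(k3)", "have(k4)", "locked(d_lab_office)"]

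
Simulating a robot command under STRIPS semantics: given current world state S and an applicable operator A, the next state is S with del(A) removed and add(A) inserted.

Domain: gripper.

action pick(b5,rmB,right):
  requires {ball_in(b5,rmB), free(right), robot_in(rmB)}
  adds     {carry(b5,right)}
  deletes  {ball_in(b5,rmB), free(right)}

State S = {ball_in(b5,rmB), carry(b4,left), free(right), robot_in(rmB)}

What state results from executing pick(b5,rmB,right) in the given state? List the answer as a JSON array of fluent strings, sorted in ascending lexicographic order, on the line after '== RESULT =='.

Progress:
  pre ⊆ S: {ball_in(b5,rmB), free(right), robot_in(rmB)} ⊆ S  — applicable
  S \ del = {carry(b4,left), robot_in(rmB)}
  ∪ add   = {carry(b4,left), carry(b5,right), robot_in(rmB)}

== RESULT ==
["carry(b4,left)", "carry(b5,right)", "robot_in(rmB)"]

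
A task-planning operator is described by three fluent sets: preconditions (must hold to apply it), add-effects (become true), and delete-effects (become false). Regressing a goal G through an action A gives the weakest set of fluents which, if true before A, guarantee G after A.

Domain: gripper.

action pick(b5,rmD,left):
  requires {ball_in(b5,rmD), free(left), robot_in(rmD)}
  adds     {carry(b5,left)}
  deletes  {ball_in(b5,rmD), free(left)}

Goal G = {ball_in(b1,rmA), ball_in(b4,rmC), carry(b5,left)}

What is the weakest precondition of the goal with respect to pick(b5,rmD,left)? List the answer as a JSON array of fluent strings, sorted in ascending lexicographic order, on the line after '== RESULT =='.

Regress:
  G ∩ del = {}  (empty — regression defined)
  G \ add = {ball_in(b1,rmA), ball_in(b4,rmC), carry(b5,left)} \ {carry(b5,left)} = {ball_in(b1,rmA), ball_in(b4,rmC)}
  ∪ pre   = {ball_in(b1,rmA), ball_in(b4,rmC)} ∪ {ball_in(b5,rmD), free(left), robot_in(rmD)}
          = {ball_in(b1,rmA), ball_in(b4,rmC), ball_in(b5,rmD), free(left), robot_in(rmD)}

== RESULT ==
["ball_in(b1,rmA)", "ball_in(b4,rmC)", "ball_in(b5,rmD)", "free(left)", "robot_in(rmD)"]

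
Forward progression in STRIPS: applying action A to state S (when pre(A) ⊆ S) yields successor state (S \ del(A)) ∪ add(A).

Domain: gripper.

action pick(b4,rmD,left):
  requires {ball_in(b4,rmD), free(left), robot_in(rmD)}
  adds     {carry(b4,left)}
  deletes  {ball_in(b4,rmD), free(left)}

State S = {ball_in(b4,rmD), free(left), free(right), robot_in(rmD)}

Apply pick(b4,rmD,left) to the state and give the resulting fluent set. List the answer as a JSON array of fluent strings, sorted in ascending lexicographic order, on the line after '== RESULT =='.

Compute (S \ del) ∪ add:
  pre ⊆ S: {ball_in(b4,rmD), free(left), robot_in(rmD)} ⊆ S  — applicable
  S \ del = {free(right), robot_in(rmD)}
  ∪ add   = {carry(b4,left), free(right), robot_in(rmD)}

== RESULT ==
["carry(b4,left)", "free(right)", "robot_in(rmD)"]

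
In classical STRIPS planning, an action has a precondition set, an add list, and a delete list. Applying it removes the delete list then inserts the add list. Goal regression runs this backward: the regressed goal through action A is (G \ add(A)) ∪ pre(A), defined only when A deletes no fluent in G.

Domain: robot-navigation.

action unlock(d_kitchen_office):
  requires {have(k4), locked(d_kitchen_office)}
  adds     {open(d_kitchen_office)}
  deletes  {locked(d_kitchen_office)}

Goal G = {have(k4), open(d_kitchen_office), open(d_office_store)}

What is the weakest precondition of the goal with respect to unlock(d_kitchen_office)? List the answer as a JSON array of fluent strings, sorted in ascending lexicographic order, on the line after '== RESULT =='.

Regress:
  G ∩ del = {}  (empty — regression defined)
  G \ add = {have(k4), open(d_kitchen_office), open(d_office_store)} \ {open(d_kitchen_office)} = {have(k4), open(d_office_store)}
  ∪ pre   = {have(k4), open(d_office_store)} ∪ {have(k4), locked(d_kitchen_office)}
          = {have(k4), locked(d_kitchen_office), open(d_office_store)}

== RESULT ==
["have(k4)", "locked(d_kitchen_office)", "open(d_office_store)"]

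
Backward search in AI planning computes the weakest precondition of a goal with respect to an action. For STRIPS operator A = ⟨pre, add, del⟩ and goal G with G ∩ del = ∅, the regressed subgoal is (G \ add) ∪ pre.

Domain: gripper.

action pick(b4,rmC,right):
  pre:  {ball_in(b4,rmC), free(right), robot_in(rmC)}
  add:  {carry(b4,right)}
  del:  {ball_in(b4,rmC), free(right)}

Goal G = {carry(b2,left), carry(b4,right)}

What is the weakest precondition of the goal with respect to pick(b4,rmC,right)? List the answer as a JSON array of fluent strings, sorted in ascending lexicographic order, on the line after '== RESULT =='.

Compute (G \ add) ∪ pre:
  G ∩ del = {}  (empty — regression defined)
  G \ add = {carry(b2,left), carry(b4,right)} \ {carry(b4,right)} = {carry(b2,left)}
  ∪ pre   = {carry(b2,left)} ∪ {ball_in(b4,rmC), free(right), robot_in(rmC)}
          = {ball_in(b4,rmC), carry(b2,left), free(right), robot_in(rmC)}

== RESULT ==
["ball_in(b4,rmC)", "carry(b2,left)", "free(right)", "robot_in(rmC)"]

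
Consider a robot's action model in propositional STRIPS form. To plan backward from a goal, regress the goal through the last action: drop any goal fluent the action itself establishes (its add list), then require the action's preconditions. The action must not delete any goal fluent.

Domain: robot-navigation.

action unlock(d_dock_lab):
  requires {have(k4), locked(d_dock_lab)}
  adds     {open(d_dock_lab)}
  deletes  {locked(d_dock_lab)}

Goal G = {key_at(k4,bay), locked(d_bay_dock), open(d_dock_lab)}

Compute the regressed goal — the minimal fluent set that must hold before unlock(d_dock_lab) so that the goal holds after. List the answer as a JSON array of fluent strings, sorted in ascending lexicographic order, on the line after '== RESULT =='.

Compute (G \ add) ∪ pre:
  G ∩ del = {}  (empty — regression defined)
  G \ add = {key_at(k4,bay), locked(d_bay_dock), open(d_dock_lab)} \ {open(d_dock_lab)} = {key_at(k4,bay), locked(d_bay_dock)}
  ∪ pre   = {key_at(k4,bay), locked(d_bay_dock)} ∪ {have(k4), locked(d_dock_lab)}
          = {have(k4), key_at(k4,bay), locked(d_bay_dock), locked(d_dock_lab)}

== RESULT ==
["have(k4)", "key_at(k4,bay)", "locked(d_bay_dock)", "locked(d_dock_lab)"]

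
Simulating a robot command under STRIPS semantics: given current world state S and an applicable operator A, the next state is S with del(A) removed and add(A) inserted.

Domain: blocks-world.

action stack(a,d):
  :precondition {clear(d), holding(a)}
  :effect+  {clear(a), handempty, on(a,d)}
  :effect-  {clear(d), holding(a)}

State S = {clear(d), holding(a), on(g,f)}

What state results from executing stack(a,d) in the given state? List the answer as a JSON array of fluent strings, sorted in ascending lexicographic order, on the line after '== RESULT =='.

Progress:
  pre ⊆ S: {clear(d), holding(a)} ⊆ S  — applicable
  S \ del = {on(g,f)}
  ∪ add   = {clear(a), handempty, on(a,d), on(g,f)}

== RESULT ==
["clear(a)", "handempty", "on(a,d)", "on(g,f)"]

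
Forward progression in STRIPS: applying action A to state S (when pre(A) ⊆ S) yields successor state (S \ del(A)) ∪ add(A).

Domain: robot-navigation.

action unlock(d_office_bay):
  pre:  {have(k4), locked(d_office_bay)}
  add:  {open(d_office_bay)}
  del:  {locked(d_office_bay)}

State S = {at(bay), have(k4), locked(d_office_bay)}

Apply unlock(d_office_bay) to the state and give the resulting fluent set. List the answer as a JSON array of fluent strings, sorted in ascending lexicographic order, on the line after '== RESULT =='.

Progress:
  pre ⊆ S: {have(k4), locked(d_office_bay)} ⊆ S  — applicable
  S \ del = {at(bay), have(k4)}
  ∪ add   = {at(bay), have(k4), open(d_office_bay)}

== RESULT ==
["at(bay)", "have(k4)", "open(d_office_bay)"]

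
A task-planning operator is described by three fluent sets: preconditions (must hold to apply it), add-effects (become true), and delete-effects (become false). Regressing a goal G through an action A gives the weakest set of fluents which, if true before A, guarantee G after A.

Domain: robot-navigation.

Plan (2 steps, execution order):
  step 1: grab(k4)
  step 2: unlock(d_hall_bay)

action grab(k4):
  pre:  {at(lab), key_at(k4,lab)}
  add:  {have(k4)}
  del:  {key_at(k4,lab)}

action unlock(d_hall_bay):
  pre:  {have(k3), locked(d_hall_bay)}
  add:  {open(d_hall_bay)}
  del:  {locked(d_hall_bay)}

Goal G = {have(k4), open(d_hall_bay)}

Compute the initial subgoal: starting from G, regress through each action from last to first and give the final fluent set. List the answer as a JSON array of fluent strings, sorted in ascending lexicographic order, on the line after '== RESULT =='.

Regress step by step:
  through step 2 (unlock(d_hall_bay)): drop {open(d_hall_bay)}, keep {have(k4)}, require {have(k3), locked(d_hall_bay)}
    → {have(k3), have(k4), locked(d_hall_bay)}
  through step 1 (grab(k4)): drop {have(k4)}, keep {have(k3), locked(d_hall_bay)}, require {at(lab), key_at(k4,lab)}
    → {at(lab), have(k3), key_at(k4,lab), locked(d_hall_bay)}

== RESULT ==
["at(lab)", "have(k3)", "key_at(k4,lab)", "locked(d_hall_bay)"]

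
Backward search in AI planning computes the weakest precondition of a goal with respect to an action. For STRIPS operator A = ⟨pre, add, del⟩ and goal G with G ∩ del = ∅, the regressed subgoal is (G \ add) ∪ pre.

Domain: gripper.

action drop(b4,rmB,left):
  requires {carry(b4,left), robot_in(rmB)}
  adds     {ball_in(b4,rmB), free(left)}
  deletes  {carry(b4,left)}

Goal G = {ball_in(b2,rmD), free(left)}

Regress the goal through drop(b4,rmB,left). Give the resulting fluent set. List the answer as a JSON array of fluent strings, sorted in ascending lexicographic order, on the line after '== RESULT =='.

Regress:
  G ∩ del = {}  (empty — regression defined)
  G \ add = {ball_in(b2,rmD), free(left)} \ {ball_in(b4,rmB), free(left)} = {ball_in(b2,rmD)}
  ∪ pre   = {ball_in(b2,rmD)} ∪ {carry(b4,left), robot_in(rmB)}
          = {ball_in(b2,rmD), carry(b4,left), robot_in(rmB)}

== RESULT ==
["ball_in(b2,rmD)", "carry(b4,left)", "robot_in(rmB)"]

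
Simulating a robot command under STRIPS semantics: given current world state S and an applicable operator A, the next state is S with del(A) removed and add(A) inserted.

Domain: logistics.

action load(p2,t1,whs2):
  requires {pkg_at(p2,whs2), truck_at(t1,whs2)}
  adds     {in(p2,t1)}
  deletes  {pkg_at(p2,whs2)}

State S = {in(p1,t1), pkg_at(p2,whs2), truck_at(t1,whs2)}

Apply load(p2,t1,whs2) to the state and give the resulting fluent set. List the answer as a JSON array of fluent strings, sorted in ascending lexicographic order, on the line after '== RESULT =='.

Compute (S \ del) ∪ add:
  pre ⊆ S: {pkg_at(p2,whs2), truck_at(t1,whs2)} ⊆ S  — applicable
  S \ del = {in(p1,t1), truck_at(t1,whs2)}
  ∪ add   = {in(p1,t1), in(p2,t1), truck_at(t1,whs2)}

== RESULT ==
["in(p1,t1)", "in(p2,t1)", "truck_at(t1,whs2)"]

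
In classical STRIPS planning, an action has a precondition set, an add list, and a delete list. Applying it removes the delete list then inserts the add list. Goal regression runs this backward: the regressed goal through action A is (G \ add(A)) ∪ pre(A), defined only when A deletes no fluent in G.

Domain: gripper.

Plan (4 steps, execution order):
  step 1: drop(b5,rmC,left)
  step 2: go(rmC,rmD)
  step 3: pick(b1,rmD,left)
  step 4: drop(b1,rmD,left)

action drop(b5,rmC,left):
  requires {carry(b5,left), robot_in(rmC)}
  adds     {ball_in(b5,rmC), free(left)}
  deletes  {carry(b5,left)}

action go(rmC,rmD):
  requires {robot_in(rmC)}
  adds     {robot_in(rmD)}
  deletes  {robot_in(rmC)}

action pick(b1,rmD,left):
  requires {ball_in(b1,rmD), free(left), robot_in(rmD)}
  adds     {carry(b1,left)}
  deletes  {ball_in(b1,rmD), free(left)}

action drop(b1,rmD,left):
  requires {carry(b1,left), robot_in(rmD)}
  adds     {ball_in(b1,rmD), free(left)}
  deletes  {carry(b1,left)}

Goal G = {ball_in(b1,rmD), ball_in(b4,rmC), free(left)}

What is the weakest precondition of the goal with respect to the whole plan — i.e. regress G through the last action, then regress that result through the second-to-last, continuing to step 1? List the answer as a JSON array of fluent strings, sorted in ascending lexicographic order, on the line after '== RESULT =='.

Regress step by step:
  through step 4 (drop(b1,rmD,left)): drop {ball_in(b1,rmD), free(left)}, keep {ball_in(b4,rmC)}, require {carry(b1,left), robot_in(rmD)}
    → {ball_in(b4,rmC), carry(b1,left), robot_in(rmD)}
  through step 3 (pick(b1,rmD,left)): drop {carry(b1,left)}, keep {ball_in(b4,rmC), robot_in(rmD)}, require {ball_in(b1,rmD), free(left), robot_in(rmD)}
    → {ball_in(b1,rmD), ball_in(b4,rmC), free(left), robot_in(rmD)}
  through step 2 (go(rmC,rmD)): drop {robot_in(rmD)}, keep {ball_in(b1,rmD), ball_in(b4,rmC), free(left)}, require {robot_in(rmC)}
    → {ball_in(b1,rmD), ball_in(b4,rmC), free(left), robot_in(rmC)}
  through step 1 (drop(b5,rmC,left)): drop {free(left)}, keep {ball_in(b1,rmD), ball_in(b4,rmC), robot_in(rmC)}, require {carry(b5,left), robot_in(rmC)}
    → {ball_in(b1,rmD), ball_in(b4,rmC), carry(b5,left), robot_in(rmC)}

== RESULT ==
["ball_in(b1,rmD)", "ball_in(b4,rmC)", "carry(b5,left)", "robot_in(rmC)"]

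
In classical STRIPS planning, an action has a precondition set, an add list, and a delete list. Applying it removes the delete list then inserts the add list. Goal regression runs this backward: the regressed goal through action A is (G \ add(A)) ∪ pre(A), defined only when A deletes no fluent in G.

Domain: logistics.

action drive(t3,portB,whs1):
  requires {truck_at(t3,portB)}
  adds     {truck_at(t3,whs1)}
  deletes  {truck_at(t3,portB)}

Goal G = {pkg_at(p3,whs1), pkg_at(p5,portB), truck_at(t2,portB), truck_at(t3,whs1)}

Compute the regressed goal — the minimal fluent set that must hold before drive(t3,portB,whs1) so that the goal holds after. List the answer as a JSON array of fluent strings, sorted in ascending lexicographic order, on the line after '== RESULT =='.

Regress:
  G ∩ del = {}  (empty — regression defined)
  G \ add = {pkg_at(p3,whs1), pkg_at(p5,portB), truck_at(t2,portB), truck_at(t3,whs1)} \ {truck_at(t3,whs1)} = {pkg_at(p3,whs1), pkg_at(p5,portB), truck_at(t2,portB)}
  ∪ pre   = {pkg_at(p3,whs1), pkg_at(p5,portB), truck_at(t2,portB)} ∪ {truck_at(t3,portB)}
          = {pkg_at(p3,whs1), pkg_at(p5,portB), truck_at(t2,portB), truck_at(t3,portB)}

== RESULT ==
["pkg_at(p3,whs1)", "pkg_at(p5,portB)", "truck_at(t2,portB)", "truck_at(t3,portB)"]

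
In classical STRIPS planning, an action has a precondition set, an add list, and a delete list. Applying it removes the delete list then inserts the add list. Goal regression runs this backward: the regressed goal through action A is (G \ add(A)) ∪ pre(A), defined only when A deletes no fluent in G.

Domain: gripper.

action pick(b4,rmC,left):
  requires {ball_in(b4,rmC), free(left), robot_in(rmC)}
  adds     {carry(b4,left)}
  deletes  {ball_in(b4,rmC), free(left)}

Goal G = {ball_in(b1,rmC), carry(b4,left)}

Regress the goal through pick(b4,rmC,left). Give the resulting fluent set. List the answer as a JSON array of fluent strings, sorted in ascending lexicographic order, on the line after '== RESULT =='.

Compute (G \ add) ∪ pre:
  G ∩ del = {}  (empty — regression defined)
  G \ add = {ball_in(b1,rmC), carry(b4,left)} \ {carry(b4,left)} = {ball_in(b1,rmC)}
  ∪ pre   = {ball_in(b1,rmC)} ∪ {ball_in(b4,rmC), free(left), robot_in(rmC)}
          = {ball_in(b1,rmC), ball_in(b4,rmC), free(left), robot_in(rmC)}

== RESULT ==
["ball_in(b1,rmC)", "ball_in(b4,rmC)", "free(left)", "robot_in(rmC)"]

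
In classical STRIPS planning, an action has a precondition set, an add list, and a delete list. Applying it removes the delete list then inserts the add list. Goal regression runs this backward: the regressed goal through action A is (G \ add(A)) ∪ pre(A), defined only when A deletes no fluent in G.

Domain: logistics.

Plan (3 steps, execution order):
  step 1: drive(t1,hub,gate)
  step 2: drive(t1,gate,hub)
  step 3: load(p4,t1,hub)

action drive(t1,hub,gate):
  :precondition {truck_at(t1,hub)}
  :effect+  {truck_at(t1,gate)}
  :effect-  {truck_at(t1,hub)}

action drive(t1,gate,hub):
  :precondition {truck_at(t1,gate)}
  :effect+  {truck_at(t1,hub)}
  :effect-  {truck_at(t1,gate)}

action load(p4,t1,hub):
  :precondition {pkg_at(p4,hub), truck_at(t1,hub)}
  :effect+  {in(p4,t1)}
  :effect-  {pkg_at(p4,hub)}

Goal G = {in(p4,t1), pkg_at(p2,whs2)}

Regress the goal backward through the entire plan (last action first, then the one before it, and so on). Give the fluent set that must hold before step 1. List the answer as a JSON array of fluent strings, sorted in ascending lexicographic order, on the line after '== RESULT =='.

Regress step by step:
  through step 3 (load(p4,t1,hub)): drop {in(p4,t1)}, keep {pkg_at(p2,whs2)}, require {pkg_at(p4,hub), truck_at(t1,hub)}
    → {pkg_at(p2,whs2), pkg_at(p4,hub), truck_at(t1,hub)}
  through step 2 (drive(t1,gate,hub)): drop {truck_at(t1,hub)}, keep {pkg_at(p2,whs2), pkg_at(p4,hub)}, require {truck_at(t1,gate)}
    → {pkg_at(p2,whs2), pkg_at(p4,hub), truck_at(t1,gate)}
  through step 1 (drive(t1,hub,gate)): drop {truck_at(t1,gate)}, keep {pkg_at(p2,whs2), pkg_at(p4,hub)}, require {truck_at(t1,hub)}
    → {pkg_at(p2,whs2), pkg_at(p4,hub), truck_at(t1,hub)}

== RESULT ==
["pkg_at(p2,whs2)", "pkg_at(p4,hub)", "truck_at(t1,hub)"]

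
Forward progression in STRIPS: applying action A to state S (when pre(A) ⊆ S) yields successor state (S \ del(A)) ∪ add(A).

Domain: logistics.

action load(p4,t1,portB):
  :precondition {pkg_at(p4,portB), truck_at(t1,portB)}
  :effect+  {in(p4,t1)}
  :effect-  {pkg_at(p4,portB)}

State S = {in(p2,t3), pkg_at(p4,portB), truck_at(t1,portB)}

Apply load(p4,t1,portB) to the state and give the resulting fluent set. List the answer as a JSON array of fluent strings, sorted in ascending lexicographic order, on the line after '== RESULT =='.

Compute (S \ del) ∪ add:
  pre ⊆ S: {pkg_at(p4,portB), truck_at(t1,portB)} ⊆ S  — applicable
  S \ del = {in(p2,t3), truck_at(t1,portB)}
  ∪ add   = {in(p2,t3), in(p4,t1), truck_at(t1,portB)}

== RESULT ==
["in(p2,t3)", "in(p4,t1)", "truck_at(t1,portB)"]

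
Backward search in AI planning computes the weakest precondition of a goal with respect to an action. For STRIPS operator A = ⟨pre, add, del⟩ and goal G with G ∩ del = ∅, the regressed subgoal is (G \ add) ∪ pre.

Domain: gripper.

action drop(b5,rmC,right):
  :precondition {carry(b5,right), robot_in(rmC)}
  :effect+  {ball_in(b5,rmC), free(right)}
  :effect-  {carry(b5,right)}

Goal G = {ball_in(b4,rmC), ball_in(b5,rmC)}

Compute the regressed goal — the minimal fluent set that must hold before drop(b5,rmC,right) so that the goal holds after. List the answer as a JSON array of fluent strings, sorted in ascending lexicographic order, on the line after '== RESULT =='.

Compute (G \ add) ∪ pre:
  G ∩ del = {}  (empty — regression defined)
  G \ add = {ball_in(b4,rmC), ball_in(b5,rmC)} \ {ball_in(b5,rmC), free(right)} = {ball_in(b4,rmC)}
  ∪ pre   = {ball_in(b4,rmC)} ∪ {carry(b5,right), robot_in(rmC)}
          = {ball_in(b4,rmC), carry(b5,right), robot_in(rmC)}

== RESULT ==
["ball_in(b4,rmC)", "carry(b5,right)", "robot_in(rmC)"]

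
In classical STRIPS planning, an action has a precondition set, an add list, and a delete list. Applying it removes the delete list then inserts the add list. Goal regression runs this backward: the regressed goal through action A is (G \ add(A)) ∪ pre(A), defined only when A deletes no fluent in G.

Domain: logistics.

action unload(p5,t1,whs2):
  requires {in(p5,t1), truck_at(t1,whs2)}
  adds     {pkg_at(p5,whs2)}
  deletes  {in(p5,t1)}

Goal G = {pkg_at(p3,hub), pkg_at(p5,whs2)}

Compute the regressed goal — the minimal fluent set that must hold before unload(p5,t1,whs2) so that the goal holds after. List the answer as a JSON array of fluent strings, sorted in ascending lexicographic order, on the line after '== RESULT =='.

Compute (G \ add) ∪ pre:
  G ∩ del = {}  (empty — regression defined)
  G \ add = {pkg_at(p3,hub), pkg_at(p5,whs2)} \ {pkg_at(p5,whs2)} = {pkg_at(p3,hub)}
  ∪ pre   = {pkg_at(p3,hub)} ∪ {in(p5,t1), truck_at(t1,whs2)}
          = {in(p5,t1), pkg_at(p3,hub), truck_at(t1,whs2)}

== RESULT ==
["in(p5,t1)", "pkg_at(p3,hub)", "truck_at(t1,whs2)"]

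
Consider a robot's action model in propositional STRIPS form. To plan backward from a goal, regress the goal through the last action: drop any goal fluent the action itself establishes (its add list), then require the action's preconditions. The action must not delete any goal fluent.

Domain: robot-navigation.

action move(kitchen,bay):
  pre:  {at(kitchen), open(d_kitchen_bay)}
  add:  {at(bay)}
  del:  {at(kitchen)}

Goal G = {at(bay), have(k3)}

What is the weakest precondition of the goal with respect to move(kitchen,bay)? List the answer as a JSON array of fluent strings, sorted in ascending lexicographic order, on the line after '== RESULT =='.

Regress:
  G ∩ del = {}  (empty — regression defined)
  G \ add = {at(bay), have(k3)} \ {at(bay)} = {have(k3)}
  ∪ pre   = {have(k3)} ∪ {at(kitchen), open(d_kitchen_bay)}
          = {at(kitchen), have(k3), open(d_kitchen_bay)}

== RESULT ==
["at(kitchen)", "have(k3)", "open(d_kitchen_bay)"]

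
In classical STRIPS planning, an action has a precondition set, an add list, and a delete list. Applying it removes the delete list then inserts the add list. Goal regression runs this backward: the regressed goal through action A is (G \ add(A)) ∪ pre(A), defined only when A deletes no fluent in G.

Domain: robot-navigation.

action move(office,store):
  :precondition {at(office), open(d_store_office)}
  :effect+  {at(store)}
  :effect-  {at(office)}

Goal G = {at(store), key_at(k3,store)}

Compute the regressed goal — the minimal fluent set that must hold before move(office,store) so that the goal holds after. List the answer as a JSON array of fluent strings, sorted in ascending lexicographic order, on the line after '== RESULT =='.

Regress:
  G ∩ del = {}  (empty — regression defined)
  G \ add = {at(store), key_at(k3,store)} \ {at(store)} = {key_at(k3,store)}
  ∪ pre   = {key_at(k3,store)} ∪ {at(office), open(d_store_office)}
          = {at(office), key_at(k3,store), open(d_store_office)}

== RESULT ==
["at(office)", "key_at(k3,store)", "open(d_store_office)"]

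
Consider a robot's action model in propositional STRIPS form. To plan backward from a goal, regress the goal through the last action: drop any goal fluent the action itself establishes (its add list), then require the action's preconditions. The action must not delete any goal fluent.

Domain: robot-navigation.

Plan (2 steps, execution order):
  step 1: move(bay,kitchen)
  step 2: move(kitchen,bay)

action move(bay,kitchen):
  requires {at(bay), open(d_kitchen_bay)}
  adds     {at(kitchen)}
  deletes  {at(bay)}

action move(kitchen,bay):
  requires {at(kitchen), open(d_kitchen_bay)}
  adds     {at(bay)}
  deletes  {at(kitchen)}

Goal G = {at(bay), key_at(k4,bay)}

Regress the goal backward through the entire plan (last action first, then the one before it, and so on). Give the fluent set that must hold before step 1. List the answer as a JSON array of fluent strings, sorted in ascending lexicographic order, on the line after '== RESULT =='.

Regress step by step:
  through step 2 (move(kitchen,bay)): drop {at(bay)}, keep {key_at(k4,bay)}, require {at(kitchen), open(d_kitchen_bay)}
    → {at(kitchen), key_at(k4,bay), open(d_kitchen_bay)}
  through step 1 (move(bay,kitchen)): drop {at(kitchen)}, keep {key_at(k4,bay), open(d_kitchen_bay)}, require {at(bay), open(d_kitchen_bay)}
    → {at(bay), key_at(k4,bay), open(d_kitchen_bay)}

== RESULT ==
["at(bay)", "key_at(k4,bay)", "open(d_kitchen_bay)"]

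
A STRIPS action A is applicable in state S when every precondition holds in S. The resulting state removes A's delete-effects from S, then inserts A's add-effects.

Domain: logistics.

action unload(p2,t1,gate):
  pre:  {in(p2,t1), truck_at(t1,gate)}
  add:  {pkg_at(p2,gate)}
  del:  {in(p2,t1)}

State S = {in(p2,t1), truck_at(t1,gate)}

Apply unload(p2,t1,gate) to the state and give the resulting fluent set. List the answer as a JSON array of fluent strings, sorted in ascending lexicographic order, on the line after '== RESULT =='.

Progress:
  pre ⊆ S: {in(p2,t1), truck_at(t1,gate)} ⊆ S  — applicable
  S \ del = {truck_at(t1,gate)}
  ∪ add   = {pkg_at(p2,gate), truck_at(t1,gate)}

== RESULT ==
["pkg_at(p2,gate)", "truck_at(t1,gate)"]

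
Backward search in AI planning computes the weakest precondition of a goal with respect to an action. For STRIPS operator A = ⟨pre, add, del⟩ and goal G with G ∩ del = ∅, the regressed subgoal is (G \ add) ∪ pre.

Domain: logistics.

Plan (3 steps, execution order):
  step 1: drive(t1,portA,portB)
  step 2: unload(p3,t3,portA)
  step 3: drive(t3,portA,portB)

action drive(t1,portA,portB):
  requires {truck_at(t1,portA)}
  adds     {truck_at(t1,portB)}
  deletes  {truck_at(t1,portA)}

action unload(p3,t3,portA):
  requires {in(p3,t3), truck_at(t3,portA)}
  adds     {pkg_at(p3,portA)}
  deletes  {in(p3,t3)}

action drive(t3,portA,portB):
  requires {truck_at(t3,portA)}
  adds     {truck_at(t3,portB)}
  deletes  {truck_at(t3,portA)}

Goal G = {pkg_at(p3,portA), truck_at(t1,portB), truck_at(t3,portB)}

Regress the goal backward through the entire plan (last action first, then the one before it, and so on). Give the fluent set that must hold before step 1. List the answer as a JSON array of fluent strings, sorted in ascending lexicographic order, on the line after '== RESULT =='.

Work backward from the goal:
  through step 3 (drive(t3,portA,portB)): drop {truck_at(t3,portB)}, keep {pkg_at(p3,portA), truck_at(t1,portB)}, require {truck_at(t3,portA)}
    → {pkg_at(p3,portA), truck_at(t1,portB), truck_at(t3,portA)}
  through step 2 (unload(p3,t3,portA)): drop {pkg_at(p3,portA)}, keep {truck_at(t1,portB), truck_at(t3,portA)}, require {in(p3,t3), truck_at(t3,portA)}
    → {in(p3,t3), truck_at(t1,portB), truck_at(t3,portA)}
  through step 1 (drive(t1,portA,portB)): drop {truck_at(t1,portB)}, keep {in(p3,t3), truck_at(t3,portA)}, require {truck_at(t1,portA)}
    → {in(p3,t3), truck_at(t1,portA), truck_at(t3,portA)}

== RESULT ==
["in(p3,t3)", "truck_at(t1,portA)", "truck_at(t3,portA)"]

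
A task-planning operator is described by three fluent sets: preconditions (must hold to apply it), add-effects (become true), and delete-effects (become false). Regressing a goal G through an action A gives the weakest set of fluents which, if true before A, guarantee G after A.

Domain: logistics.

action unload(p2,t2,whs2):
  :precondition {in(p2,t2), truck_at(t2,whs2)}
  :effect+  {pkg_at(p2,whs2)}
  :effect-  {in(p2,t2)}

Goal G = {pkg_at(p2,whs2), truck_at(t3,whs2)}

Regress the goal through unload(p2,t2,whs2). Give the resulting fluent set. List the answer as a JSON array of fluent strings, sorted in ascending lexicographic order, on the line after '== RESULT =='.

Regress:
  G ∩ del = {}  (empty — regression defined)
  G \ add = {pkg_at(p2,whs2), truck_at(t3,whs2)} \ {pkg_at(p2,whs2)} = {truck_at(t3,whs2)}
  ∪ pre   = {truck_at(t3,whs2)} ∪ {in(p2,t2), truck_at(t2,whs2)}
          = {in(p2,t2), truck_at(t2,whs2), truck_at(t3,whs2)}

== RESULT ==
["in(p2,t2)", "truck_at(t2,whs2)", "truck_at(t3,whs2)"]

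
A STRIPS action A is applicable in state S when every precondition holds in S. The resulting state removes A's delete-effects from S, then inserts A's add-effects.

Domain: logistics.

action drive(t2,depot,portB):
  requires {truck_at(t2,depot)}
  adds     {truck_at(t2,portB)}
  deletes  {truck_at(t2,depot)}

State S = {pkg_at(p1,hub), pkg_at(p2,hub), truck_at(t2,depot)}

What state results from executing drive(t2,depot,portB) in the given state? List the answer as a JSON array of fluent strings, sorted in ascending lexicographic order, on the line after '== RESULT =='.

Compute (S \ del) ∪ add:
  pre ⊆ S: {truck_at(t2,depot)} ⊆ S  — applicable
  S \ del = {pkg_at(p1,hub), pkg_at(p2,hub)}
  ∪ add   = {pkg_at(p1,hub), pkg_at(p2,hub), truck_at(t2,portB)}

== RESULT ==
["pkg_at(p1,hub)", "pkg_at(p2,hub)", "truck_at(t2,portB)"]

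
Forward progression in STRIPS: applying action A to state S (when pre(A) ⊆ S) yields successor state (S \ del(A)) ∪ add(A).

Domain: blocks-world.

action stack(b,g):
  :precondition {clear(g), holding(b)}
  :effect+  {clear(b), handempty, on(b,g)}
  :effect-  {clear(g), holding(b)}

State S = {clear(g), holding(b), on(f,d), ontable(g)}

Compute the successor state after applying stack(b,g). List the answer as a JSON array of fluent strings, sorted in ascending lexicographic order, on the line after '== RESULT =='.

Progress:
  pre ⊆ S: {clear(g), holding(b)} ⊆ S  — applicable
  S \ del = {on(f,d), ontable(g)}
  ∪ add   = {clear(b), handempty, on(b,g), on(f,d), ontable(g)}

== RESULT ==
["clear(b)", "handempty", "on(b,g)", "on(f,d)", "ontable(g)"]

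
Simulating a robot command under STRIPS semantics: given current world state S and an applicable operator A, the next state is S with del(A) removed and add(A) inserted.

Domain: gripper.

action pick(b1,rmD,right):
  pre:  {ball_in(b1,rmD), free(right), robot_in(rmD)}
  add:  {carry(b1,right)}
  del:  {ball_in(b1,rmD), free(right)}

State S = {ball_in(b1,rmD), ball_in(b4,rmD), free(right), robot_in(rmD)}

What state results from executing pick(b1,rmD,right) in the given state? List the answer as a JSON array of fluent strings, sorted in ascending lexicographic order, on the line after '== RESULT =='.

Compute (S \ del) ∪ add:
  pre ⊆ S: {ball_in(b1,rmD), free(right), robot_in(rmD)} ⊆ S  — applicable
  S \ del = {ball_in(b4,rmD), robot_in(rmD)}
  ∪ add   = {ball_in(b4,rmD), carry(b1,right), robot_in(rmD)}

== RESULT ==
["ball_in(b4,rmD)", "carry(b1,right)", "robot_in(rmD)"]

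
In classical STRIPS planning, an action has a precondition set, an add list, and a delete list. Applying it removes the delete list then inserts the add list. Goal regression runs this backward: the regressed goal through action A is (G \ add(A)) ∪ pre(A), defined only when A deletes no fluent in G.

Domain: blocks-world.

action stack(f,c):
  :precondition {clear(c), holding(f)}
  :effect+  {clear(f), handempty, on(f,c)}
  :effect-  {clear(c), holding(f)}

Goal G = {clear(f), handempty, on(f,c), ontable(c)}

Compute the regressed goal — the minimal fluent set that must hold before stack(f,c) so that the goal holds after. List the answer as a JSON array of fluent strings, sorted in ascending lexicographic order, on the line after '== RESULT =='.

Regress:
  G ∩ del = {}  (empty — regression defined)
  G \ add = {clear(f), handempty, on(f,c), ontable(c)} \ {clear(f), handempty, on(f,c)} = {ontable(c)}
  ∪ pre   = {ontable(c)} ∪ {clear(c), holding(f)}
          = {clear(c), holding(f), ontable(c)}

== RESULT ==
["clear(c)", "holding(f)", "ontable(c)"]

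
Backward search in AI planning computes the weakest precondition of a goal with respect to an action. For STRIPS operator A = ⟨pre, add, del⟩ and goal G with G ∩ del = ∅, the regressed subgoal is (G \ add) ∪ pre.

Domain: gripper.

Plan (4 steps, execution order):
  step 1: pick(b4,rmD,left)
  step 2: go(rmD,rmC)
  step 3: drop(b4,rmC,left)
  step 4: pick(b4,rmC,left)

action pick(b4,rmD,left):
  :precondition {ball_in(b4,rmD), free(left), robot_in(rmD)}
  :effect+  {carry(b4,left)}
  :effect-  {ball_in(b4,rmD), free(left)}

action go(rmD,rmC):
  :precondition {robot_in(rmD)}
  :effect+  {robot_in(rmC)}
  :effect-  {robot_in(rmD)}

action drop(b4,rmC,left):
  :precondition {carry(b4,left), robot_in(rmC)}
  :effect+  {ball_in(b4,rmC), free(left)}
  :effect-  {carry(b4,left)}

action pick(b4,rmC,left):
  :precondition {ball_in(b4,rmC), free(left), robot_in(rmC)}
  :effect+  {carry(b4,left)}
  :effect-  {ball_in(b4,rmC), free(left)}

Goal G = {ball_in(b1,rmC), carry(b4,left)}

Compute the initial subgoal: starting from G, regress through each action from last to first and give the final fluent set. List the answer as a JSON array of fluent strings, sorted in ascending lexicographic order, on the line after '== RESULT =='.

Work backward from the goal:
  through step 4 (pick(b4,rmC,left)): drop {carry(b4,left)}, keep {ball_in(b1,rmC)}, require {ball_in(b4,rmC), free(left), robot_in(rmC)}
    → {ball_in(b1,rmC), ball_in(b4,rmC), free(left), robot_in(rmC)}
  through step 3 (drop(b4,rmC,left)): drop {ball_in(b4,rmC), free(left)}, keep {ball_in(b1,rmC), robot_in(rmC)}, require {carry(b4,left), robot_in(rmC)}
    → {ball_in(b1,rmC), carry(b4,left), robot_in(rmC)}
  through step 2 (go(rmD,rmC)): drop {robot_in(rmC)}, keep {ball_in(b1,rmC), carry(b4,left)}, require {robot_in(rmD)}
    → {ball_in(b1,rmC), carry(b4,left), robot_in(rmD)}
  through step 1 (pick(b4,rmD,left)): drop {carry(b4,left)}, keep {ball_in(b1,rmC), robot_in(rmD)}, require {ball_in(b4,rmD), free(left), robot_in(rmD)}
    → {ball_in(b1,rmC), ball_in(b4,rmD), free(left), robot_in(rmD)}

== RESULT ==
["ball_in(b1,rmC)", "ball_in(b4,rmD)", "free(left)", "robot_in(rmD)"]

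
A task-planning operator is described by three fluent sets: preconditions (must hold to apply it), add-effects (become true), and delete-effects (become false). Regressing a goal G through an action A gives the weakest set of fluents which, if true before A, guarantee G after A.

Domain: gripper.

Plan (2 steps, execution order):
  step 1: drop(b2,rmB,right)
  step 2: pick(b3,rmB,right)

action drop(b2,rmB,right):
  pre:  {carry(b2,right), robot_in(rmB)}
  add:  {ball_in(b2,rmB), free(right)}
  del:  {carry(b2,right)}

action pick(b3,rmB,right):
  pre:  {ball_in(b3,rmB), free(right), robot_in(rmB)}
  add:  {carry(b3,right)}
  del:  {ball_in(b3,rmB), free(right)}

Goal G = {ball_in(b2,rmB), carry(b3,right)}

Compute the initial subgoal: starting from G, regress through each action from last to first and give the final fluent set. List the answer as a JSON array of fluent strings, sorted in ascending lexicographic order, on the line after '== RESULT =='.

Regress step by step:
  through step 2 (pick(b3,rmB,right)): drop {carry(b3,right)}, keep {ball_in(b2,rmB)}, require {ball_in(b3,rmB), free(right), robot_in(rmB)}
    → {ball_in(b2,rmB), ball_in(b3,rmB), free(right), robot_in(rmB)}
  through step 1 (drop(b2,rmB,right)): drop {ball_in(b2,rmB), free(right)}, keep {ball_in(b3,rmB), robot_in(rmB)}, require {carry(b2,right), robot_in(rmB)}
    → {ball_in(b3,rmB), carry(b2,right), robot_in(rmB)}

== RESULT ==
["ball_in(b3,rmB)", "carry(b2,right)", "robot_in(rmB)"]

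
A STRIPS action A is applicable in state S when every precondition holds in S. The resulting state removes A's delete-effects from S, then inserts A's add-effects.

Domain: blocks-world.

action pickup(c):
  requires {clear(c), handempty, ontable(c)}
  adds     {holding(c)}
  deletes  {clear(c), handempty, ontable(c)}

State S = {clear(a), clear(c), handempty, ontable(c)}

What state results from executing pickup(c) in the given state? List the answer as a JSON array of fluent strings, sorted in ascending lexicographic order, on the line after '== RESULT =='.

Progress:
  pre ⊆ S: {clear(c), handempty, ontable(c)} ⊆ S  — applicable
  S \ del = {clear(a)}
  ∪ add   = {clear(a), holding(c)}

== RESULT ==
["clear(a)", "holding(c)"]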